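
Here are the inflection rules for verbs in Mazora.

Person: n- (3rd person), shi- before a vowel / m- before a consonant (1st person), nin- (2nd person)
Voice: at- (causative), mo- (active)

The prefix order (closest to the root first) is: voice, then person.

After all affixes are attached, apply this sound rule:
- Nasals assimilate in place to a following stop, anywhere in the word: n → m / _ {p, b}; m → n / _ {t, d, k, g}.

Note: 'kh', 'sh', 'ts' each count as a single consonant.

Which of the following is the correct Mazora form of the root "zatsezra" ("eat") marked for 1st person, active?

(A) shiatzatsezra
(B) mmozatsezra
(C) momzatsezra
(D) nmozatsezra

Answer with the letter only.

Attach voice active mo- → mozatsezra.
Attach person 1st person m- (before consonant 'm') → mmozatsezra.
Nasal assimilation: no change.
So the correct form is mmozatsezra, option (B).
(A) shiatzatsezra is wrong: it uses causative instead of active for voice.
(C) momzatsezra is wrong: it has the affixes in the wrong order.
(D) nmozatsezra is wrong: it uses 3rd person instead of 1st person for person.

B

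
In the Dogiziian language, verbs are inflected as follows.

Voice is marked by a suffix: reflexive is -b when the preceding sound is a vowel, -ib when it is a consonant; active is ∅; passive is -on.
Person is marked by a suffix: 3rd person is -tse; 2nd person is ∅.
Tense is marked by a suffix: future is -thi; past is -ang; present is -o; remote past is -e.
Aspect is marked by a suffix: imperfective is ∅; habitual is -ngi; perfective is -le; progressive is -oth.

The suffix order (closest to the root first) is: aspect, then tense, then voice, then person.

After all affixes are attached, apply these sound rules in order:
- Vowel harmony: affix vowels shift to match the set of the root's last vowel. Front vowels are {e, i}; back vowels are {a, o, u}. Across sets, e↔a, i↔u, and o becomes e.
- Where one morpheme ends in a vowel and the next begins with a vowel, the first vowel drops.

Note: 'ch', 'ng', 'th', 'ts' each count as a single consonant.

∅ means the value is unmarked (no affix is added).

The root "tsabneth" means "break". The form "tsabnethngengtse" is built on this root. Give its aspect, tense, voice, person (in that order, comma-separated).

Segment: tsabneth-ngi-ang-tse.
aspect: -ngi → habitual.
tense: -ang → past.
voice: ∅ → active.
person: -tse → 3rd person.

habitual, past, active, 3rd person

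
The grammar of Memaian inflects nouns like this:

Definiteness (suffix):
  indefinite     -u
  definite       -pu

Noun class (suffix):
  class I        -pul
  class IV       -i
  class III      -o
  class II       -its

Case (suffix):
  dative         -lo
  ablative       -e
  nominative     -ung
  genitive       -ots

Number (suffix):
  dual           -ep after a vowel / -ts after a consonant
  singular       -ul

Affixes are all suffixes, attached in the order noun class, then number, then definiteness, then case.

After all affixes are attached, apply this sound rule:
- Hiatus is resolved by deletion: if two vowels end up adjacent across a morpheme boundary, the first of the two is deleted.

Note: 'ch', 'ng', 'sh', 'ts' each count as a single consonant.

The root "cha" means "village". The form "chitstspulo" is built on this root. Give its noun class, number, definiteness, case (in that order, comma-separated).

Segment: cha-its-ts-pu-lo.
noun class: -its → class II.
number: -ep/ts → dual.
definiteness: -pu → definite.
case: -lo → dative.

class II, dual, definite, dative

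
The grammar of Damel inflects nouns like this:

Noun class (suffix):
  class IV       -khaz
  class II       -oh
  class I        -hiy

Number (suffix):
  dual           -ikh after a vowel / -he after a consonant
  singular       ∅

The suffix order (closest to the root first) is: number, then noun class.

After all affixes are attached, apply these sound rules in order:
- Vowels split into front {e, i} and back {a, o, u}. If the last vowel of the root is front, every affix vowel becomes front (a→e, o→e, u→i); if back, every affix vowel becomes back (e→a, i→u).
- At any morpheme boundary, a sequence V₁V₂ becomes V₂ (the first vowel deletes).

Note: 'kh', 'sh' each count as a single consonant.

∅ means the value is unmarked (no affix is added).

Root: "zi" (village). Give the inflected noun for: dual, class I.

Attach number dual -ikh (after vowel 'i') → ziikh.
Attach noun class class I -hiy → ziikhhiy.
Vowel harmony: no change.
Apply vowel deletion: ziikhhiy → zikhhiy.

zikhhiy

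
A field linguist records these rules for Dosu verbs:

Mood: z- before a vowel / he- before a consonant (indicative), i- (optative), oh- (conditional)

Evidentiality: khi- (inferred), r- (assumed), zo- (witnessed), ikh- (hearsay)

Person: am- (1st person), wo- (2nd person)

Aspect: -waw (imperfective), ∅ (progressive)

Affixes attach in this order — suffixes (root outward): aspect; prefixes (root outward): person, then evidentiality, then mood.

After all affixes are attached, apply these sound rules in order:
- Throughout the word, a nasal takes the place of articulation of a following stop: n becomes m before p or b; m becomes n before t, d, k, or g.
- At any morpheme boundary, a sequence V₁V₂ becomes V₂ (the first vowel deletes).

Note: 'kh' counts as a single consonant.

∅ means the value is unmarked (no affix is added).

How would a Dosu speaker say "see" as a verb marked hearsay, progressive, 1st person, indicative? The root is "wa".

zikhamwa

Attach person 1st person am- → amwa.
aspect = progressive: zero marking, form stays amwa.
Attach evidentiality hearsay ikh- → ikhamwa.
Attach mood indicative z- (before vowel 'i') → zikhamwa.
Nasal assimilation: no change.
Vowel deletion: no change.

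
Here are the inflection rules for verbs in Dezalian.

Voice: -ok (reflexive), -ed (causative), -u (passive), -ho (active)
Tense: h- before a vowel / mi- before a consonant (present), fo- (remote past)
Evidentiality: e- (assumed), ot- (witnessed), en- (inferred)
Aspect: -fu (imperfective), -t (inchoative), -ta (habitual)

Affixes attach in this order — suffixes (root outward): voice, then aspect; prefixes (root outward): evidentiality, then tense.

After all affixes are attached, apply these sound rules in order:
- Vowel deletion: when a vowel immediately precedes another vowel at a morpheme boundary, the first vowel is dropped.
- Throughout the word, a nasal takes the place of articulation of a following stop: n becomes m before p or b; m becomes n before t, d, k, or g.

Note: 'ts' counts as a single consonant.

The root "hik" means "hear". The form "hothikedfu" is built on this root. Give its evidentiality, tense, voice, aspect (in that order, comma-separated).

witnessed, present, causative, imperfective

Segment: h-ot-hik-ed-fu.
evidentiality: ot- → witnessed.
tense: h/mi- → present.
voice: -ed → causative.
aspect: -fu → imperfective.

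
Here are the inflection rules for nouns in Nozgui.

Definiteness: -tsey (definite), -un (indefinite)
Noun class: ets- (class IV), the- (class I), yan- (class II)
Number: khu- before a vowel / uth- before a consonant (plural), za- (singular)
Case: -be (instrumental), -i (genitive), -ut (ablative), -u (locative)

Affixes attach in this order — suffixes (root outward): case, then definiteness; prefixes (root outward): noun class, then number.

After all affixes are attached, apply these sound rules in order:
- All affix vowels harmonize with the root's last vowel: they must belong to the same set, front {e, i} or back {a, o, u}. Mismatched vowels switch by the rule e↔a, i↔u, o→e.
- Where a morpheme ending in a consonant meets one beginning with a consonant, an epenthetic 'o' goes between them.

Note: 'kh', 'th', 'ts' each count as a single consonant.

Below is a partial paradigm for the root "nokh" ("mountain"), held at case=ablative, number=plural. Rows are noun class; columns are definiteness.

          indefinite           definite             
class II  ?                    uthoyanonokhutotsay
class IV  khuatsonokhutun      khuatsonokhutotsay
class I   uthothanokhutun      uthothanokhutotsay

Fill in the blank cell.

Attach noun class class II yan- → yannokh.
Attach case ablative -ut → yannokhut.
Attach number plural uth- (before consonant 'y') → uthyannokhut.
Attach definiteness indefinite -un → uthyannokhutun.
Vowel harmony: no change.
Apply epenthesis: uthyannokhutun → uthoyanonokhutun.

uthoyanonokhutun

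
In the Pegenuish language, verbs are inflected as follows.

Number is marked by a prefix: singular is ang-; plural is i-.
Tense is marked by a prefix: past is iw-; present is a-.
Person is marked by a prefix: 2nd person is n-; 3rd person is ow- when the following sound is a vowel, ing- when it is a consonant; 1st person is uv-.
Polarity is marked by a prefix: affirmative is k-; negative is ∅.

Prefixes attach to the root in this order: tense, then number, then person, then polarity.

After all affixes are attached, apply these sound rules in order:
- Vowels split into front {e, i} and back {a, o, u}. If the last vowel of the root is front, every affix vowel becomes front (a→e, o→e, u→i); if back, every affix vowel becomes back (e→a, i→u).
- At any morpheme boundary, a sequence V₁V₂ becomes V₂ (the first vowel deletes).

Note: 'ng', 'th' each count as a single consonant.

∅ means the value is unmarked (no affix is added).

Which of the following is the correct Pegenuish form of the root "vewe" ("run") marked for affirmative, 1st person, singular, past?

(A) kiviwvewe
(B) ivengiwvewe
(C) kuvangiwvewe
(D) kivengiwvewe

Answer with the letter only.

Attach tense past iw- → iwvewe.
Attach number singular ang- → angiwvewe.
Attach person 1st person uv- → uvangiwvewe.
Attach polarity affirmative k- → kuvangiwvewe.
Apply vowel harmony: kuvangiwvewe → kivengiwvewe.
Vowel deletion: no change.
So the correct form is kivengiwvewe, option (D).
(C) kuvangiwvewe is wrong: it fails to apply the sound rule(s).
(A) kiviwvewe is wrong: it uses plural instead of singular for number.
(B) ivengiwvewe is wrong: it uses negative instead of affirmative for polarity.

D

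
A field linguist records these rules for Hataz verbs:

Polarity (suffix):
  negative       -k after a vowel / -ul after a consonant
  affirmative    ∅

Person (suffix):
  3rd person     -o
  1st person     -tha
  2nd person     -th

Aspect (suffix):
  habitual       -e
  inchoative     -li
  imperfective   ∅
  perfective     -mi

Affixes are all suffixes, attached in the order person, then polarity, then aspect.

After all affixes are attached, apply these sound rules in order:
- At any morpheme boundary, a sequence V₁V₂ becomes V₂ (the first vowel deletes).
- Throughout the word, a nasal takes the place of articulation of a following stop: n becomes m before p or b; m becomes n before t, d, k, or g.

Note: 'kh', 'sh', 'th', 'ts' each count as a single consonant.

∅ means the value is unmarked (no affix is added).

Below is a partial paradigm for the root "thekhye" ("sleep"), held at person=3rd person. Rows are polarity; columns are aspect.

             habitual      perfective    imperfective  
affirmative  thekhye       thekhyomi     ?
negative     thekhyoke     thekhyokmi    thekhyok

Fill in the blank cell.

Attach person 3rd person -o → thekhyeo.
polarity = affirmative: zero marking, form stays thekhyeo.
aspect = imperfective: zero marking, form stays thekhyeo.
Apply vowel deletion: thekhyeo → thekhyo.
Nasal assimilation: no change.

thekhyo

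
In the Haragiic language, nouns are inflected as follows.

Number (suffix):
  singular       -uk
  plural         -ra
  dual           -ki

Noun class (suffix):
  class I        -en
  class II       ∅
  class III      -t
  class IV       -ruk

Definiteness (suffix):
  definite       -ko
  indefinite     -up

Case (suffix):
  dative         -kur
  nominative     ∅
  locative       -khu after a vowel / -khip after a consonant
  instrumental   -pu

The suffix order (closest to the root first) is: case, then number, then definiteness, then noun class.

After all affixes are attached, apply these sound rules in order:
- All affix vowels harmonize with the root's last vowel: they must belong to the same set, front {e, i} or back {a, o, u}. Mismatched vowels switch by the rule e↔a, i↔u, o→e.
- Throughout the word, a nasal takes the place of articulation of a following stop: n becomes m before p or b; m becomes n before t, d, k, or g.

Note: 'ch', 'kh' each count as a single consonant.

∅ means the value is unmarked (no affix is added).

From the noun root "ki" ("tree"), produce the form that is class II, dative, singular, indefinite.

Attach case dative -kur → kikur.
Attach number singular -uk → kikuruk.
Attach definiteness indefinite -up → kikurukup.
noun class = class II: zero marking, form stays kikurukup.
Apply vowel harmony: kikurukup → kikirikip.
Nasal assimilation: no change.

kikirikip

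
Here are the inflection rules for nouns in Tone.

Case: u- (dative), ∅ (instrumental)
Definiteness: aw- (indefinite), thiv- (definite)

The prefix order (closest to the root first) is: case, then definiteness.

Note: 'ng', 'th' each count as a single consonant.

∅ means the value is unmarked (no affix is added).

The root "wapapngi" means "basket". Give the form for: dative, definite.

thivuwapapngi

Attach case dative u- → uwapapngi.
Attach definiteness definite thiv- → thivuwapapngi.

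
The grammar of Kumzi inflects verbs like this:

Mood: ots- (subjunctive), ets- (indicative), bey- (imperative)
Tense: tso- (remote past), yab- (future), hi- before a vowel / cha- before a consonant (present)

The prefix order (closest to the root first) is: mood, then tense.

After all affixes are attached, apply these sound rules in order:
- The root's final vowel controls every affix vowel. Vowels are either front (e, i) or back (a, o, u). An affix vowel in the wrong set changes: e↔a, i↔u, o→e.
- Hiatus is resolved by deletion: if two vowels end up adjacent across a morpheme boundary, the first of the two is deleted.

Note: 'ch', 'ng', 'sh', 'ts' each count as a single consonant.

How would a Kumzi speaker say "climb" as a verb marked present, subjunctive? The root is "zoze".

Attach mood subjunctive ots- → otszoze.
Attach tense present hi- (before vowel 'o') → hiotszoze.
Apply vowel harmony: hiotszoze → hietszoze.
Apply vowel deletion: hietszoze → hetszoze.

hetszoze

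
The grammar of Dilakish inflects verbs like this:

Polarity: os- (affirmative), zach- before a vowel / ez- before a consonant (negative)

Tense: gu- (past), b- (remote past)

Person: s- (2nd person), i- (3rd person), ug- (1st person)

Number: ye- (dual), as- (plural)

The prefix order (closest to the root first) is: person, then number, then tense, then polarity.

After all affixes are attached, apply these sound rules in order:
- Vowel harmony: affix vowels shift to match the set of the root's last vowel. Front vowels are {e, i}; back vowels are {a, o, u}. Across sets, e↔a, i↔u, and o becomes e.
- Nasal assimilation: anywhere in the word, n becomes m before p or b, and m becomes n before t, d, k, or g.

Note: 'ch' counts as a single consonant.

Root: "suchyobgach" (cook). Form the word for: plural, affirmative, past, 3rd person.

Attach person 3rd person i- → isuchyobgach.
Attach number plural as- → asisuchyobgach.
Attach tense past gu- → guasisuchyobgach.
Attach polarity affirmative os- → osguasisuchyobgach.
Apply vowel harmony: osguasisuchyobgach → osguasusuchyobgach.
Nasal assimilation: no change.

osguasusuchyobgach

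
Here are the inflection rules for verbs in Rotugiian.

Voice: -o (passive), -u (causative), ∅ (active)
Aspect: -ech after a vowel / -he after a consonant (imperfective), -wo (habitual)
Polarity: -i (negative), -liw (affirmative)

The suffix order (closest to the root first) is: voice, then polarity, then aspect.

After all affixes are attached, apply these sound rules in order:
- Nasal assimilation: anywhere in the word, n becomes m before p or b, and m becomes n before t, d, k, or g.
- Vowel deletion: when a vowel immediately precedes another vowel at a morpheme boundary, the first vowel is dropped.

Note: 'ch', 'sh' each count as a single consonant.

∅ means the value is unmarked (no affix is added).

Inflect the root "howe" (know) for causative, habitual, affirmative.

howuliwwo

Attach voice causative -u → howeu.
Attach polarity affirmative -liw → howeuliw.
Attach aspect habitual -wo → howeuliwwo.
Nasal assimilation: no change.
Apply vowel deletion: howeuliwwo → howuliwwo.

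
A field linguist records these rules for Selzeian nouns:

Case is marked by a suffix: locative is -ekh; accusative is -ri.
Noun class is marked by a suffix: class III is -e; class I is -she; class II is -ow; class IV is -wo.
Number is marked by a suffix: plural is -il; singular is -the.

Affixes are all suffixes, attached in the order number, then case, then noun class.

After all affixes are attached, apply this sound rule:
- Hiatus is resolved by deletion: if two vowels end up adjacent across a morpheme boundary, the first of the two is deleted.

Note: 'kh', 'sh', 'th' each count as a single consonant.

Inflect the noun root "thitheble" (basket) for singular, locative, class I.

thitheblethekhshe

Attach number singular -the → thitheblethe.
Attach case locative -ekh → thithebletheekh.
Attach noun class class I -she → thithebletheekhshe.
Apply vowel deletion: thithebletheekhshe → thitheblethekhshe.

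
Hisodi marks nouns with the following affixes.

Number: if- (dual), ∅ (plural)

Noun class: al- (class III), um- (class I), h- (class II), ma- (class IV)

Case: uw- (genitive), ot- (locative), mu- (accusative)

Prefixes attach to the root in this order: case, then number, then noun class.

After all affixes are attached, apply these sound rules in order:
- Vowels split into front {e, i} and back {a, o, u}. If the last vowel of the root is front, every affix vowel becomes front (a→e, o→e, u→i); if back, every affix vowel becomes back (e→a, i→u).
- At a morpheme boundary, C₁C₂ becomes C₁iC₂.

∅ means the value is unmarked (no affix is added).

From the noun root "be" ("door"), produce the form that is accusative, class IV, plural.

Attach case accusative mu- → mube.
number = plural: zero marking, form stays mube.
Attach noun class class IV ma- → mamube.
Apply vowel harmony: mamube → memibe.
Epenthesis: no change.

memibe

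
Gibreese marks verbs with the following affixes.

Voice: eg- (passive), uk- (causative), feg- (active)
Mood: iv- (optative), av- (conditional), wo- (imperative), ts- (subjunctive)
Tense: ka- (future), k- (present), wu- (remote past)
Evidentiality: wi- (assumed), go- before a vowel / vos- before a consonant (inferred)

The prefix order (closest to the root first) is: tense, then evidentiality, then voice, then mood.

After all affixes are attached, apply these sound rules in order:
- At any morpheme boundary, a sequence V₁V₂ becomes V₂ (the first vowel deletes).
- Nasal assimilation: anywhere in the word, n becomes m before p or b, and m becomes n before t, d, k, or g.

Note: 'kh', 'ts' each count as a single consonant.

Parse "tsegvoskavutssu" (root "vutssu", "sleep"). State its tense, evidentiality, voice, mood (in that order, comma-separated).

future, inferred, passive, subjunctive

Segment: ts-eg-vos-ka-vutssu.
tense: ka- → future.
evidentiality: go/vos- → inferred.
voice: eg- → passive.
mood: ts- → subjunctive.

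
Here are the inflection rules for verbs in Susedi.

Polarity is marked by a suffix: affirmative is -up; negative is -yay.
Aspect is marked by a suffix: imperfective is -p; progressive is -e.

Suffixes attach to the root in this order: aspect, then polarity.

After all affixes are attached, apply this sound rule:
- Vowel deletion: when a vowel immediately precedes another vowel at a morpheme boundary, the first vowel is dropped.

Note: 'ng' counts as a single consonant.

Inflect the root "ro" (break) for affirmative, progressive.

Attach aspect progressive -e → roe.
Attach polarity affirmative -up → roeup.
Apply vowel deletion: roeup → rup.

rup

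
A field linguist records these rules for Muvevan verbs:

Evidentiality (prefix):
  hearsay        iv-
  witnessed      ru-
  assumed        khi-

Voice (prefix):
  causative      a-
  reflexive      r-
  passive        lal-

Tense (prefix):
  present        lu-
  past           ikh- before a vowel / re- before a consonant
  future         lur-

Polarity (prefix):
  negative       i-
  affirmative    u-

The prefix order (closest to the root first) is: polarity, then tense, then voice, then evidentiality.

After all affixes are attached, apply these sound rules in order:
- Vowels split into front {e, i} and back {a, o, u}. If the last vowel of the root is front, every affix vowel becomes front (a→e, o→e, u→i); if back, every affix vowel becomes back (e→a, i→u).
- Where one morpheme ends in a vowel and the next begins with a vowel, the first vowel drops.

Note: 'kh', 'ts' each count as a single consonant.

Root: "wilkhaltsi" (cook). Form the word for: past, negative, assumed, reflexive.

khirikhiwilkhaltsi

Attach polarity negative i- → iwilkhaltsi.
Attach tense past ikh- (before vowel 'i') → ikhiwilkhaltsi.
Attach voice reflexive r- → rikhiwilkhaltsi.
Attach evidentiality assumed khi- → khirikhiwilkhaltsi.
Vowel harmony: no change.
Vowel deletion: no change.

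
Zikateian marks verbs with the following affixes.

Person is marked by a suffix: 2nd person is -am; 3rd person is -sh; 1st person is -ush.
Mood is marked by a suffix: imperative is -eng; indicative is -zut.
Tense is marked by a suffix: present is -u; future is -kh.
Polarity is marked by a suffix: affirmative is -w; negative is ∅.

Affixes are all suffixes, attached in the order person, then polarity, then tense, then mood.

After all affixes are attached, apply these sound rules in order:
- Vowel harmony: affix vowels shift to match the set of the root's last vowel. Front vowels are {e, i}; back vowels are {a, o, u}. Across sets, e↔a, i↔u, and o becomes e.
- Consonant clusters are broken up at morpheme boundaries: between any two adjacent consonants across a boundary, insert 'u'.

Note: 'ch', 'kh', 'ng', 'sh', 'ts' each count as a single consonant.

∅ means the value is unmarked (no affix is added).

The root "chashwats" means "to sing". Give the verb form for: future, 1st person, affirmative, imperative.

Attach person 1st person -ush → chashwatsush.
Attach polarity affirmative -w → chashwatsushw.
Attach tense future -kh → chashwatsushwkh.
Attach mood imperative -eng → chashwatsushwkheng.
Apply vowel harmony: chashwatsushwkheng → chashwatsushwkhang.
Apply epenthesis: chashwatsushwkhang → chashwatsushuwukhang.

chashwatsushuwukhang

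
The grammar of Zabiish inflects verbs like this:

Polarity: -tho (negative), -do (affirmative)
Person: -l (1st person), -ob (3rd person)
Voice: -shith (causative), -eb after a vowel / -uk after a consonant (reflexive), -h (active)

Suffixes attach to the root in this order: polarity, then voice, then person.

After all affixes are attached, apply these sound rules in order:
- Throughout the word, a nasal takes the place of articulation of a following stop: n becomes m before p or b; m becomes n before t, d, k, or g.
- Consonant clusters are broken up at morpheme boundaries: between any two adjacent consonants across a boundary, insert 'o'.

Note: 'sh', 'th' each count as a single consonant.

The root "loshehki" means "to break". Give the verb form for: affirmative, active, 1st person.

loshehkidohol

Attach polarity affirmative -do → loshehkido.
Attach voice active -h → loshehkidoh.
Attach person 1st person -l → loshehkidohl.
Nasal assimilation: no change.
Apply epenthesis: loshehkidohl → loshehkidohol.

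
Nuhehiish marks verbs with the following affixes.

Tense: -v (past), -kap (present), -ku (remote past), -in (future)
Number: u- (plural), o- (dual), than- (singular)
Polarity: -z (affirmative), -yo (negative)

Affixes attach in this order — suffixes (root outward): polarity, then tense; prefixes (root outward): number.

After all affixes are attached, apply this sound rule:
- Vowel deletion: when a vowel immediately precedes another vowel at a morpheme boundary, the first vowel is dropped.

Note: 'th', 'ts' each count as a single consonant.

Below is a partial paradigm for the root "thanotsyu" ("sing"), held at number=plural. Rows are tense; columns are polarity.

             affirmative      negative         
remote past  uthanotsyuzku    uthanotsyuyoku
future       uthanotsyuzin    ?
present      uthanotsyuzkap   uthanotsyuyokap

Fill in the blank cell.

uthanotsyuyin

Attach polarity negative -yo → thanotsyuyo.
Attach tense future -in → thanotsyuyoin.
Attach number plural u- → uthanotsyuyoin.
Apply vowel deletion: uthanotsyuyoin → uthanotsyuyin.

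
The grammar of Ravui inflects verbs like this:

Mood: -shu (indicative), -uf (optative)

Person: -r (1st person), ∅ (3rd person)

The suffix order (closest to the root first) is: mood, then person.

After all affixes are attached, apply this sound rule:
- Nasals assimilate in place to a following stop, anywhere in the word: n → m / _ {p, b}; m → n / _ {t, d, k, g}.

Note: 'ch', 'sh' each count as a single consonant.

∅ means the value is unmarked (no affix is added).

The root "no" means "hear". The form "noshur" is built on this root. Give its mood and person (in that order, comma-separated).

indicative, 1st person

Segment: no-shu-r.
mood: -shu → indicative.
person: -r → 1st person.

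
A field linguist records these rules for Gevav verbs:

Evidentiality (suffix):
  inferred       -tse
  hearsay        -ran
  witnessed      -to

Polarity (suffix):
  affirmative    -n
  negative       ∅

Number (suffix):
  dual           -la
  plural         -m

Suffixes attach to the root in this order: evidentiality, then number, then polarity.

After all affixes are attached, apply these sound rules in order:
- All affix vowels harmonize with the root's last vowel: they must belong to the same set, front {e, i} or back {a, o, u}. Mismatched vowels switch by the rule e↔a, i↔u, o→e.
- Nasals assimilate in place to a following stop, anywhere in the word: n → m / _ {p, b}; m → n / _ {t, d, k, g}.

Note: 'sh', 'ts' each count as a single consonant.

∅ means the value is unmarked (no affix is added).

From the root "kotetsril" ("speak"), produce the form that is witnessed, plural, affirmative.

Attach evidentiality witnessed -to → kotetsrilto.
Attach number plural -m → kotetsriltom.
Attach polarity affirmative -n → kotetsriltomn.
Apply vowel harmony: kotetsriltomn → kotetsriltemn.
Nasal assimilation: no change.

kotetsriltemn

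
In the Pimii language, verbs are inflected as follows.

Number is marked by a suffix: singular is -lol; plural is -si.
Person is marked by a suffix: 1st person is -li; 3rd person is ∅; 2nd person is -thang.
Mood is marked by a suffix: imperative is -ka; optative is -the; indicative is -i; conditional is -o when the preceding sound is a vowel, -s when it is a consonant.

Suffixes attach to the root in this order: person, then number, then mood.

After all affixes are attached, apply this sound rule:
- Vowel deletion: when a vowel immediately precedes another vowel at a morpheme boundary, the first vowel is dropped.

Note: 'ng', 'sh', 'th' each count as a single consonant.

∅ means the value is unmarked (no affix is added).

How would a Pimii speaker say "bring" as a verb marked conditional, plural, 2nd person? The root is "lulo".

Attach person 2nd person -thang → lulothang.
Attach number plural -si → lulothangsi.
Attach mood conditional -o (after vowel 'i') → lulothangsio.
Apply vowel deletion: lulothangsio → lulothangso.

lulothangso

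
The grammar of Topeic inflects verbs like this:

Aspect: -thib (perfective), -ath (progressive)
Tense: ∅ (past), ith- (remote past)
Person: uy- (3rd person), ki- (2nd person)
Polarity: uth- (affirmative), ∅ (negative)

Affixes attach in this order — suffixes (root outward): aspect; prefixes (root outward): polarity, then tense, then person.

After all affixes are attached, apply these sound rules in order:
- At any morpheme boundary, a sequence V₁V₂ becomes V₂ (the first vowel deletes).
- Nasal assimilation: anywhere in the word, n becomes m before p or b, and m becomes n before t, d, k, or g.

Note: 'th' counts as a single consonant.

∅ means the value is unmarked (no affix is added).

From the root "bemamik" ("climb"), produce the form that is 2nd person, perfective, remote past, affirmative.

kithuthbemamikthib

Attach polarity affirmative uth- → uthbemamik.
Attach aspect perfective -thib → uthbemamikthib.
Attach tense remote past ith- → ithuthbemamikthib.
Attach person 2nd person ki- → kiithuthbemamikthib.
Apply vowel deletion: kiithuthbemamikthib → kithuthbemamikthib.
Nasal assimilation: no change.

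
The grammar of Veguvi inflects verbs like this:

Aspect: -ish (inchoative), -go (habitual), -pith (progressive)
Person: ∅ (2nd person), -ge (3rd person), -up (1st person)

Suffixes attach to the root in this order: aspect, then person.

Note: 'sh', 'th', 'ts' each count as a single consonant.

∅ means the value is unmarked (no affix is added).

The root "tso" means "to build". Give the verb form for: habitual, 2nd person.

tsogo

Attach aspect habitual -go → tsogo.
person = 2nd person: zero marking, form stays tsogo.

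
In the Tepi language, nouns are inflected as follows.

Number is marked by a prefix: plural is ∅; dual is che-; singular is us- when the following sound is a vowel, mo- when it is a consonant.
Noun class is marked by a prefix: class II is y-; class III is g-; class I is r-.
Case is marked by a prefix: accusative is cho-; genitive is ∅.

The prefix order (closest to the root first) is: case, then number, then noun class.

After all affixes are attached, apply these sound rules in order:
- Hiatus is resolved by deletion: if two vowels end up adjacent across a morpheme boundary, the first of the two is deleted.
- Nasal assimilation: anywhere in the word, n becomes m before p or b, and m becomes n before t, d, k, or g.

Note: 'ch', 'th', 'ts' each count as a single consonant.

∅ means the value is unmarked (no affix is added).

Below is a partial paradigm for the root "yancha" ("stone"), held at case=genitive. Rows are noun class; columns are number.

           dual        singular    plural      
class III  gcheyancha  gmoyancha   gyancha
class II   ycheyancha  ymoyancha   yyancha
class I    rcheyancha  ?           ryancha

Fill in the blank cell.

rmoyancha

case = genitive: zero marking, form stays yancha.
Attach number singular mo- (before consonant 'y') → moyancha.
Attach noun class class I r- → rmoyancha.
Vowel deletion: no change.
Nasal assimilation: no change.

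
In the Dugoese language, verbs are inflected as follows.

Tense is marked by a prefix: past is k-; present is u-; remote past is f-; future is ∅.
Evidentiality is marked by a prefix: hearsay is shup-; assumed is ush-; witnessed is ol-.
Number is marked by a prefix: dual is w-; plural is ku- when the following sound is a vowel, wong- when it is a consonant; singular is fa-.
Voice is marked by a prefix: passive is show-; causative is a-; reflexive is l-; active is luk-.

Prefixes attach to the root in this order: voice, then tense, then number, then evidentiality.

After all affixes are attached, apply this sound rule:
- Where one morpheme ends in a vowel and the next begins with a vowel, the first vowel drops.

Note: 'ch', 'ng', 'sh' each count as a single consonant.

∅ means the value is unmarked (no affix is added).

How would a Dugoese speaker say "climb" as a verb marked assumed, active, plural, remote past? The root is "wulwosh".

ushwongflukwulwosh

Attach voice active luk- → lukwulwosh.
Attach tense remote past f- → flukwulwosh.
Attach number plural wong- (before consonant 'f') → wongflukwulwosh.
Attach evidentiality assumed ush- → ushwongflukwulwosh.
Vowel deletion: no change.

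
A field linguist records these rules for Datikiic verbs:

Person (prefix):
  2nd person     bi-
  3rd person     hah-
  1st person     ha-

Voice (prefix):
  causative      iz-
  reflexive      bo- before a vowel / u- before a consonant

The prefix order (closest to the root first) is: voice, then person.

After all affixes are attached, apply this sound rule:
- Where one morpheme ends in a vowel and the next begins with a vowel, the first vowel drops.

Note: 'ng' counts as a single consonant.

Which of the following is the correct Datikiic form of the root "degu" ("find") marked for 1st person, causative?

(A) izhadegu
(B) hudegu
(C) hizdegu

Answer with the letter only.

C

Attach voice causative iz- → izdegu.
Attach person 1st person ha- → haizdegu.
Apply vowel deletion: haizdegu → hizdegu.
So the correct form is hizdegu, option (C).
(B) hudegu is wrong: it uses reflexive instead of causative for voice.
(A) izhadegu is wrong: it has the affixes in the wrong order.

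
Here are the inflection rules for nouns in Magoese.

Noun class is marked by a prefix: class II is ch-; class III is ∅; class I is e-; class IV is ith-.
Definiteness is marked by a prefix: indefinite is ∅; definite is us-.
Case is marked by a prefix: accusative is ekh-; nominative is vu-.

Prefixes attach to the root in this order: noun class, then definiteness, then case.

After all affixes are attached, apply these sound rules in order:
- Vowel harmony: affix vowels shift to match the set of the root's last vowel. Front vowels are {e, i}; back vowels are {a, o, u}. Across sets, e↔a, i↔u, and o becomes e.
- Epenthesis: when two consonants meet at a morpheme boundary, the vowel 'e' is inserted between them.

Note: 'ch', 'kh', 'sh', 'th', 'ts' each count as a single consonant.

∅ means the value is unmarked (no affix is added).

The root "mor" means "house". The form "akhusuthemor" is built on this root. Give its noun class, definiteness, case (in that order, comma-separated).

Segment: ekh-us-ith-mor.
noun class: ith- → class IV.
definiteness: us- → definite.
case: ekh- → accusative.

class IV, definite, accusative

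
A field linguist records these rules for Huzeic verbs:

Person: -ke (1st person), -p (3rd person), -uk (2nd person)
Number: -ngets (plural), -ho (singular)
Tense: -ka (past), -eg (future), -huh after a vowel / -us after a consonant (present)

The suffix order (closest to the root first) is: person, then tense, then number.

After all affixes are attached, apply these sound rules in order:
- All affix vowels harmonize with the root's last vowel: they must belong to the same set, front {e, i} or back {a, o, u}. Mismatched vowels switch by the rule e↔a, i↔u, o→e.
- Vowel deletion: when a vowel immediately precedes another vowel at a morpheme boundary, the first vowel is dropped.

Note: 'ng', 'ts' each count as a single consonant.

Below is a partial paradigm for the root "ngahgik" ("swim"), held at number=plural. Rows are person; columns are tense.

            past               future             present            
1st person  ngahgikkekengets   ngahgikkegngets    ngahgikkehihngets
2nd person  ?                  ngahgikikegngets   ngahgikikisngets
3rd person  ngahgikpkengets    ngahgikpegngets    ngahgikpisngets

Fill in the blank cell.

Attach person 2nd person -uk → ngahgikuk.
Attach tense past -ka → ngahgikukka.
Attach number plural -ngets → ngahgikukkangets.
Apply vowel harmony: ngahgikukkangets → ngahgikikkengets.
Vowel deletion: no change.

ngahgikikkengets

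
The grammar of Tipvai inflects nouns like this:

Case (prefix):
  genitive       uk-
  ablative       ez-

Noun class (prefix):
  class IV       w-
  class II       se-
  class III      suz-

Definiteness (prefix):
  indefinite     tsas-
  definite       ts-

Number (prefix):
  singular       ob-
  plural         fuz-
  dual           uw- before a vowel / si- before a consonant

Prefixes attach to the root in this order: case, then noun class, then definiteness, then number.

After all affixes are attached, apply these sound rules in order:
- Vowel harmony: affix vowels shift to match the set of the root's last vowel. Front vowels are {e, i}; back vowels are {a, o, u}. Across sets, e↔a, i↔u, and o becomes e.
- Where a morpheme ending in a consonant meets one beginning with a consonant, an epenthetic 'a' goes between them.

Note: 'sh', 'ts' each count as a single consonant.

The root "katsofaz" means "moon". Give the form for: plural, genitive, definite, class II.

Attach case genitive uk- → ukkatsofaz.
Attach noun class class II se- → seukkatsofaz.
Attach definiteness definite ts- → tsseukkatsofaz.
Attach number plural fuz- → fuztsseukkatsofaz.
Apply vowel harmony: fuztsseukkatsofaz → fuztssaukkatsofaz.
Apply epenthesis: fuztssaukkatsofaz → fuzatsasaukakatsofaz.

fuzatsasaukakatsofaz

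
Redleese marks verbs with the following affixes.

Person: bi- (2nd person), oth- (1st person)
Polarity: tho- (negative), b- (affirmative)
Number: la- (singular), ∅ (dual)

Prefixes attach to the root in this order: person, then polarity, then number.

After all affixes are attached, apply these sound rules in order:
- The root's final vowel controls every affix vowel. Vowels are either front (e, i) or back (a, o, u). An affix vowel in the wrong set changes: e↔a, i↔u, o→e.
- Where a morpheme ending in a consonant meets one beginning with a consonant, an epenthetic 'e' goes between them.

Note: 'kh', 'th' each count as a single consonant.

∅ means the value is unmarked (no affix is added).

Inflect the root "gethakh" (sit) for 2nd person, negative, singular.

Attach person 2nd person bi- → bigethakh.
Attach polarity negative tho- → thobigethakh.
Attach number singular la- → lathobigethakh.
Apply vowel harmony: lathobigethakh → lathobugethakh.
Epenthesis: no change.

lathobugethakh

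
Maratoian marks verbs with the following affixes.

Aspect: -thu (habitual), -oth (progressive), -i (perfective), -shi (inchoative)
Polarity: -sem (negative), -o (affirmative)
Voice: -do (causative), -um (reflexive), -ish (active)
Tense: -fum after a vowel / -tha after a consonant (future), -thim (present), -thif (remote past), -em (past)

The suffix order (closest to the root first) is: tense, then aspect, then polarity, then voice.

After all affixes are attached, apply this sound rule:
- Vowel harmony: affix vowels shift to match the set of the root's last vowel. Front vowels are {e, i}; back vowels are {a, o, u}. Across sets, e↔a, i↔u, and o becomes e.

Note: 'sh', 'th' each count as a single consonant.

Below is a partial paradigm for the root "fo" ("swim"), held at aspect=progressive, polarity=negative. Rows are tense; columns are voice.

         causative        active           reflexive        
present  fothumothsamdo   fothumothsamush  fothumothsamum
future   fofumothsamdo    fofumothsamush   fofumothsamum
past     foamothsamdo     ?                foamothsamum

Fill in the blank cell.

foamothsamush

Attach tense past -em → foem.
Attach aspect progressive -oth → foemoth.
Attach polarity negative -sem → foemothsem.
Attach voice active -ish → foemothsemish.
Apply vowel harmony: foemothsemish → foamothsamush.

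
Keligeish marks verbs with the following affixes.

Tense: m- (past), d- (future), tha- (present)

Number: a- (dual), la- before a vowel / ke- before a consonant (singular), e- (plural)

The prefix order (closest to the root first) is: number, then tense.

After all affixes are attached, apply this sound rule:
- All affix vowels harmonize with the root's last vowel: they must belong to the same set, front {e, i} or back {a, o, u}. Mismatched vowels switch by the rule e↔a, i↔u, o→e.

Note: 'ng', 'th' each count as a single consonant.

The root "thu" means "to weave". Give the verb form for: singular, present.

thakathu

Attach number singular ke- (before consonant 'th') → kethu.
Attach tense present tha- → thakethu.
Apply vowel harmony: thakethu → thakathu.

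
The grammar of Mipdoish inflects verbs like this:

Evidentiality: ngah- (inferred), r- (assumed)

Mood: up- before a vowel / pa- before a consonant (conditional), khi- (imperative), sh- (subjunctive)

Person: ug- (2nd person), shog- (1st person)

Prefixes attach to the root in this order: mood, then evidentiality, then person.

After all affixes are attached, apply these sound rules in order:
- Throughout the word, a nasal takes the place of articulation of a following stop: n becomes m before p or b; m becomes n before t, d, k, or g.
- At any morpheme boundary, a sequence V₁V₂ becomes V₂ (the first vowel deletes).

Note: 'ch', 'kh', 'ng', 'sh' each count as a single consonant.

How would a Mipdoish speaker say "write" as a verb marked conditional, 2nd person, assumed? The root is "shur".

Attach mood conditional pa- (before consonant 'sh') → pashur.
Attach evidentiality assumed r- → rpashur.
Attach person 2nd person ug- → ugrpashur.
Nasal assimilation: no change.
Vowel deletion: no change.

ugrpashur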